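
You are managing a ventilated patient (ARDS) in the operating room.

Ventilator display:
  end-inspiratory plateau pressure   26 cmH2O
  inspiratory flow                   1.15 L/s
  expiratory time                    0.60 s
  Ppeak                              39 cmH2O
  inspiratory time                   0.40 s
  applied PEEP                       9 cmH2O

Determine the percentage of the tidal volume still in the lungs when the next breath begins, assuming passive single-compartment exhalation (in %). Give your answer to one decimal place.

14.1

Vt = flow × Ti = 1.15 L/s × 0.40 s × 1000 mL/L = 460.0 mL.
R = (PIP − Pplat)/V̇ = (39 − 26) / 1.15 = 13.0/1.15 = 11.304 cmH2O·s/L.
C = Vt/(Pplat − PEEP) = 460.0 / (26 − 9) = 460.0/17.0 = 27.059 mL/cmH2O.
τ = R × C = 11.304 × 0.02706 L/cmH2O = 0.3059 s.
Fraction remaining at end-expiration = e^(−Te/τ) = e^(−0.60/0.3059) = 0.1407 → 14.07%.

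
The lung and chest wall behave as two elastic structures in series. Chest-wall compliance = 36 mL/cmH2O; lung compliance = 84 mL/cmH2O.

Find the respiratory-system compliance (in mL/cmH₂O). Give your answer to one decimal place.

Lung and chest wall are elastances in series: 1/Crs = 1/CL + 1/Ccw.
1/Crs = 1/84 + 1/36 = 0.03968.
Crs = 25.202 mL/cmH2O.

25.2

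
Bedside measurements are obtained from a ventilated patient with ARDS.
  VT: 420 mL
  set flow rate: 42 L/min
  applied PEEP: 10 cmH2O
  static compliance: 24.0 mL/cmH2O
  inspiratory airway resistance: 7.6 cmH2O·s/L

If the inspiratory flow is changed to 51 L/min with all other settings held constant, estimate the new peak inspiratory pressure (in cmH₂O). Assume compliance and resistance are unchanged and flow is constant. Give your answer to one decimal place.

Flow: 42 L/min ÷ 60 = 0.7 L/s.
New flow: 51 L/min ÷ 60 = 0.85 L/s.
PIP = Vt/C + R·V̇ + PEEP (constant-flow equation of motion).
Only the resistive term changes: ΔPIP = R × ΔV̇ = 7.6 × (0.85 − 0.7) = 7.6 × 0.15 = 1.14 cmH2O.
Original PIP = 420/24.0 + 7.6×0.7 + 10 = 32.82 cmH2O; new PIP = 32.82 + (1.14) = 33.96 cmH2O.

34.0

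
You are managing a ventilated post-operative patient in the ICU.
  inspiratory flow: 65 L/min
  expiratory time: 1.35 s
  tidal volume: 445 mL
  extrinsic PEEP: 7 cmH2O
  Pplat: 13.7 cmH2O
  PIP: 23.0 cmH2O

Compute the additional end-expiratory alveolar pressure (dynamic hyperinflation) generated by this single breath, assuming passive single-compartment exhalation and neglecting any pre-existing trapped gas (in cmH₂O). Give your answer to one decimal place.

Flow: 65 L/min ÷ 60 = 1.0833 L/s.
R = (PIP − Pplat)/V̇ = (23.0 − 13.7) / 1.0833 = 9.3/1.0833 = 8.585 cmH2O·s/L.
C = Vt/(Pplat − PEEP) = 445.0 / (13.7 − 7) = 445.0/6.7 = 66.418 mL/cmH2O.
τ = R × C = 8.585 × 0.06642 L/cmH2O = 0.5702 s.
Fraction remaining = e^(−Te/τ) = e^(−1.35/0.5702) = 0.09371; trapped volume = 445.0 × 0.09371 = 41.701 mL.
Additional alveolar pressure from trapping ≈ V_trapped / C = 41.701 / 66.418 = 0.6279 cmH2O.

0.6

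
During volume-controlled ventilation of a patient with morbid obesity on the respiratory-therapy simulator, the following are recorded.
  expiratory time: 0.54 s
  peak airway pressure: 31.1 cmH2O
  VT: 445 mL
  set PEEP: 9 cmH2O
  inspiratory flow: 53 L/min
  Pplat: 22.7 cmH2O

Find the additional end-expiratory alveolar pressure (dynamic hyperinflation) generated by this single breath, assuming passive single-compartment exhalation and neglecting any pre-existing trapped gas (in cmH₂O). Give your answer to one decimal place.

2.4

Flow: 53 L/min ÷ 60 = 0.8833 L/s.
R = (PIP − Pplat)/V̇ = (31.1 − 22.7) / 0.8833 = 8.4/0.8833 = 9.51 cmH2O·s/L.
C = Vt/(Pplat − PEEP) = 445.0 / (22.7 − 9) = 445.0/13.7 = 32.482 mL/cmH2O.
τ = R × C = 9.51 × 0.03248 L/cmH2O = 0.3089 s.
Fraction remaining = e^(−Te/τ) = e^(−0.54/0.3089) = 0.1741; trapped volume = 445.0 × 0.1741 = 77.475 mL.
Additional alveolar pressure from trapping ≈ V_trapped / C = 77.475 / 32.482 = 2.385 cmH2O.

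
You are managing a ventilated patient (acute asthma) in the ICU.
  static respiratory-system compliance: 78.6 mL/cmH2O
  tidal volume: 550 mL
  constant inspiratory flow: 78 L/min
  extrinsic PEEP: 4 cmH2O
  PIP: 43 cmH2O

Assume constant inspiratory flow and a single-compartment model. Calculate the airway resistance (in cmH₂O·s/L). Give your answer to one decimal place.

Flow: 78 L/min ÷ 60 = 1.3 L/s.
Equation of motion (constant flow): PIP = Vt/C + R·V̇ + PEEP.
R·V̇ = PIP − Vt/C − PEEP = 43 − 550/78.6 − 4 = 43 − 6.997 − 4 = 32.003 cmH2O.
R = 32.003 / 1.3 = 24.618 cmH2O·s/L.

24.6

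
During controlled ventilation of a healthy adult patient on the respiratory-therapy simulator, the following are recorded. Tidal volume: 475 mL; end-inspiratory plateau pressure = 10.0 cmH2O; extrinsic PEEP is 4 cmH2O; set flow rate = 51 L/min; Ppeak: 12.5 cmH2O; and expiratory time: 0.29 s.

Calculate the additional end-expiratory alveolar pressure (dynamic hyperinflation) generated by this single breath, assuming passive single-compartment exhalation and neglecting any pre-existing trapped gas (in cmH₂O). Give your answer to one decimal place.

Flow: 51 L/min ÷ 60 = 0.85 L/s.
R = (PIP − Pplat)/V̇ = (12.5 − 10.0) / 0.85 = 2.5/0.85 = 2.941 cmH2O·s/L.
C = Vt/(Pplat − PEEP) = 475.0 / (10.0 − 4) = 475.0/6.0 = 79.167 mL/cmH2O.
τ = R × C = 2.941 × 0.07917 L/cmH2O = 0.2328 s.
Fraction remaining = e^(−Te/τ) = e^(−0.29/0.2328) = 0.2877; trapped volume = 475.0 × 0.2877 = 136.66 mL.
Additional alveolar pressure from trapping ≈ V_trapped / C = 136.66 / 79.167 = 1.726 cmH2O.

1.7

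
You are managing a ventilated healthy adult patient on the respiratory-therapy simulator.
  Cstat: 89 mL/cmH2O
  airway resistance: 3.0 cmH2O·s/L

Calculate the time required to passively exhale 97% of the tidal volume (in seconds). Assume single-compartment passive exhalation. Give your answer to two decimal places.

0.94

τ = R × C = 3.0 × 89 mL/cmH2O = 3.0 × 0.089 L/cmH2O = 0.267 s.
Exhaled fraction f = 1 − e^(−t/τ) → t = −τ·ln(1 − f) = −0.267·ln(0.03) = 0.9363 s.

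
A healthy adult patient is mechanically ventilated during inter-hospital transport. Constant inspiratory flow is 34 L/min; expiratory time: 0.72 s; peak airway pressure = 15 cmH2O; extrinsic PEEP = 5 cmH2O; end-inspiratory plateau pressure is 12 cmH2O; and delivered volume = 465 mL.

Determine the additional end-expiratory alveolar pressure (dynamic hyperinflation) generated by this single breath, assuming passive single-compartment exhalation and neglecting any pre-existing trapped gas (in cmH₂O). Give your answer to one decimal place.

Flow: 34 L/min ÷ 60 = 0.5667 L/s.
R = (PIP − Pplat)/V̇ = (15 − 12) / 0.5667 = 3.0/0.5667 = 5.294 cmH2O·s/L.
C = Vt/(Pplat − PEEP) = 465.0 / (12 − 5) = 465.0/7.0 = 66.429 mL/cmH2O.
τ = R × C = 5.294 × 0.06643 L/cmH2O = 0.3517 s.
Fraction remaining = e^(−Te/τ) = e^(−0.72/0.3517) = 0.1291; trapped volume = 465.0 × 0.1291 = 60.032 mL.
Additional alveolar pressure from trapping ≈ V_trapped / C = 60.032 / 66.429 = 0.9037 cmH2O.

0.9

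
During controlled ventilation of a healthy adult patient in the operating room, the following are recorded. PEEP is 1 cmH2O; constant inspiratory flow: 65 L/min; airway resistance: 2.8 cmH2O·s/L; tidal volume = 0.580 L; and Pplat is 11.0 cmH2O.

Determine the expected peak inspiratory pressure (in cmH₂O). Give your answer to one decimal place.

Flow: 65 L/min ÷ 60 = 1.0833 L/s.
PIP = Pplat + Raw × flow = 11.0 + 2.8 × 1.0833 = 11.0 + 3.033 = 14.033 cmH2O.

14.0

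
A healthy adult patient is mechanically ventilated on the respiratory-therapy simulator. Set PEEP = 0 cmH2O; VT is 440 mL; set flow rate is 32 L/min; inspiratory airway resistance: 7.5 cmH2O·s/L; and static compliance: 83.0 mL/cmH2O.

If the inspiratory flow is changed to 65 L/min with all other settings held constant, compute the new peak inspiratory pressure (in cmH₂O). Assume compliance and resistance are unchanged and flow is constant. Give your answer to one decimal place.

13.4

Flow: 32 L/min ÷ 60 = 0.5333 L/s.
New flow: 65 L/min ÷ 60 = 1.0833 L/s.
PIP = Vt/C + R·V̇ + PEEP (constant-flow equation of motion).
Only the resistive term changes: ΔPIP = R × ΔV̇ = 7.5 × (1.0833 − 0.5333) = 7.5 × 0.55 = 4.125 cmH2O.
Original PIP = 440/83.0 + 7.5×0.5333 + 0 = 9.301 cmH2O; new PIP = 9.301 + (4.125) = 13.426 cmH2O.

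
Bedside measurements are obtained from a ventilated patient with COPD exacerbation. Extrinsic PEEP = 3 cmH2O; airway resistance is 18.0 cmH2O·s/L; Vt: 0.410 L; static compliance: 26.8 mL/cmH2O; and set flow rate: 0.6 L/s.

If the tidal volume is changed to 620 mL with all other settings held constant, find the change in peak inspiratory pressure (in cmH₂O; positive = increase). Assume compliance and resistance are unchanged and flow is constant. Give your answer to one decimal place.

PIP = Vt/C + R·V̇ + PEEP (constant-flow equation of motion).
Only the elastic term changes: ΔPIP = ΔVt / C = (620 − 410) / 26.8 = 7.836 cmH2O.

7.8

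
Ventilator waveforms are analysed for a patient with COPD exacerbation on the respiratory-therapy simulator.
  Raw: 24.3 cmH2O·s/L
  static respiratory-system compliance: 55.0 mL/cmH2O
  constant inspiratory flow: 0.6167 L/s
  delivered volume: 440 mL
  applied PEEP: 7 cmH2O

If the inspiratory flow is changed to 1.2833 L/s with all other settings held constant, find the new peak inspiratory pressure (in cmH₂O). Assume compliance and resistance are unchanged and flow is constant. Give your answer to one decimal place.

PIP = Vt/C + R·V̇ + PEEP (constant-flow equation of motion).
Only the resistive term changes: ΔPIP = R × ΔV̇ = 24.3 × (1.2833 − 0.6167) = 24.3 × 0.6666 = 16.198 cmH2O.
Original PIP = 440/55.0 + 24.3×0.6167 + 7 = 29.986 cmH2O; new PIP = 29.986 + (16.198) = 46.184 cmH2O.

46.2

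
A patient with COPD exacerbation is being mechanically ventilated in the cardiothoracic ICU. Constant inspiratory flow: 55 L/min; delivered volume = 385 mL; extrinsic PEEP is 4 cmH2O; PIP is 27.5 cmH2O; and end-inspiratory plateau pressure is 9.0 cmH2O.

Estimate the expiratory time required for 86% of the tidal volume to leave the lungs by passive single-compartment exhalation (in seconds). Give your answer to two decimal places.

Flow: 55 L/min ÷ 60 = 0.9167 L/s.
R = (PIP − Pplat)/V̇ = (27.5 − 9.0) / 0.9167 = 18.5/0.9167 = 20.181 cmH2O·s/L.
C = Vt/(Pplat − PEEP) = 385.0 / (9.0 − 4) = 385.0/5.0 = 77.0 mL/cmH2O.
τ = R × C = 20.181 × 0.077 L/cmH2O = 1.554 s.
t = −τ·ln(1 − 0.86) = −1.554·ln(0.14) = 3.055 s.

3.06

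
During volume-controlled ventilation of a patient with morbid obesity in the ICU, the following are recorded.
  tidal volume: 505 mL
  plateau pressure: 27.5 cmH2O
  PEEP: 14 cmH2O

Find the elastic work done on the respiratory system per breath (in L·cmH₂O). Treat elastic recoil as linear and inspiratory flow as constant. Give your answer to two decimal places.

3.41

Elastic work ≈ ½ × (Pplat − PEEP) × Vt = 0.5 × (27.5 − 14) × 0.505 L = 0.5 × 13.5 × 0.505 = 3.409 L·cmH2O.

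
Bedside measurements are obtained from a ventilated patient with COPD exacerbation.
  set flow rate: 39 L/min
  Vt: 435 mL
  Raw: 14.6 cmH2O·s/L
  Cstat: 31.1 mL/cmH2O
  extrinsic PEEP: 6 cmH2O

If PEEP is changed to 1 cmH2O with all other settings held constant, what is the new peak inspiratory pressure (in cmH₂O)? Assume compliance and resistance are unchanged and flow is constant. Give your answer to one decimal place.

24.5

Flow: 39 L/min ÷ 60 = 0.65 L/s.
PIP = Vt/C + R·V̇ + PEEP (constant-flow equation of motion).
Only the baseline term changes: ΔPIP = ΔPEEP = 1 − 6 = -5.0 cmH2O.
Original PIP = 435/31.1 + 14.6×0.65 + 6 = 29.477 cmH2O; new PIP = 29.477 + (-5.0) = 24.477 cmH2O.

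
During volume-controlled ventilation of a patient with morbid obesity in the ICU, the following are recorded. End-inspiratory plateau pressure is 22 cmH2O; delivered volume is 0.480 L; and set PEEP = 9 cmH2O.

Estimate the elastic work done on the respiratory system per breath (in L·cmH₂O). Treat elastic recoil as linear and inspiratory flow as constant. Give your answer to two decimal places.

3.12

Elastic work ≈ ½ × (Pplat − PEEP) × Vt = 0.5 × (22 − 9) × 0.480 L = 0.5 × 13.0 × 0.480 = 3.12 L·cmH2O.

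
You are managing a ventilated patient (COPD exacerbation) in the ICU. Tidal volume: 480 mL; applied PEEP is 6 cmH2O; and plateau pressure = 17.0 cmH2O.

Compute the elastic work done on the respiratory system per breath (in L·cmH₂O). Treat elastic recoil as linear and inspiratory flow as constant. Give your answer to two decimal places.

Elastic work ≈ ½ × (Pplat − PEEP) × Vt = 0.5 × (17.0 − 6) × 0.480 L = 0.5 × 11.0 × 0.480 = 2.64 L·cmH2O.

2.64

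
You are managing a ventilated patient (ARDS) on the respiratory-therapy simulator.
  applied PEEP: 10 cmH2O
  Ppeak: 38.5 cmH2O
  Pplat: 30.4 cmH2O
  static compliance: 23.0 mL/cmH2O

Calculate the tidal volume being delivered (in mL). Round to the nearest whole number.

469

Vt = Cstat × (Pplat − PEEP) = 23.0 × (30.4 − 10) = 23.0 × 20.4 = 469.2 mL.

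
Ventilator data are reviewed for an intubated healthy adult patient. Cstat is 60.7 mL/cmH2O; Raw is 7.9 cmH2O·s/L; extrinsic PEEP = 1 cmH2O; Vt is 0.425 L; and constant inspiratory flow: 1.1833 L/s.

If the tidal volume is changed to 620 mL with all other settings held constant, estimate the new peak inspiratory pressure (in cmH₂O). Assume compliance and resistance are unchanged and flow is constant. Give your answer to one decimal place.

PIP = Vt/C + R·V̇ + PEEP (constant-flow equation of motion).
Only the elastic term changes: ΔPIP = ΔVt / C = (620 − 425) / 60.7 = 3.213 cmH2O.
Original PIP = 425/60.7 + 7.9×1.1833 + 1 = 17.35 cmH2O; new PIP = 17.35 + (3.213) = 20.563 cmH2O.

20.6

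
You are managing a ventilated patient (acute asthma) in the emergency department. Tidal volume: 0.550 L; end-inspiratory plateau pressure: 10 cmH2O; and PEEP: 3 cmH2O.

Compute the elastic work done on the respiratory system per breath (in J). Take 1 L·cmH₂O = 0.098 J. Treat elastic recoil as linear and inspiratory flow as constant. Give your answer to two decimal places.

Elastic work ≈ ½ × (Pplat − PEEP) × Vt = 0.5 × (10 − 3) × 0.550 L = 0.5 × 7.0 × 0.550 = 1.925 L·cmH2O.
× 0.098 J/(L·cmH2O) → 0.1887 J.

0.19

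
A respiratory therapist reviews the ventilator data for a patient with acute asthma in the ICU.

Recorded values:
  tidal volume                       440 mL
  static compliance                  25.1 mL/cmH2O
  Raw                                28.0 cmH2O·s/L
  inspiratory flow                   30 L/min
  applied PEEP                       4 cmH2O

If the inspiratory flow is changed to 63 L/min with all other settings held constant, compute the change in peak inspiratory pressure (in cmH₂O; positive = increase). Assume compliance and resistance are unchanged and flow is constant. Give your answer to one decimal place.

Flow: 30 L/min ÷ 60 = 0.5 L/s.
New flow: 63 L/min ÷ 60 = 1.05 L/s.
PIP = Vt/C + R·V̇ + PEEP (constant-flow equation of motion).
Only the resistive term changes: ΔPIP = R × ΔV̇ = 28.0 × (1.05 − 0.5) = 28.0 × 0.55 = 15.4 cmH2O.

15.4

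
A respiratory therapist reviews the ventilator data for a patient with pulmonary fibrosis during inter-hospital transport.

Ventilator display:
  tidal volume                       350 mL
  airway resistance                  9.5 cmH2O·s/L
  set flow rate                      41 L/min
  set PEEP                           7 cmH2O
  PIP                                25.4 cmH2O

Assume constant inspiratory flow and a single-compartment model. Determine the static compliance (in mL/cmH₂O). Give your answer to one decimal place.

Flow: 41 L/min ÷ 60 = 0.6833 L/s.
Equation of motion (constant flow): PIP = Vt/C + R·V̇ + PEEP.
Vt/C = PIP − R·V̇ − PEEP = 25.4 − 9.5×0.6833 − 7 = 25.4 − 6.491 − 7 = 11.909 cmH2O.
C = Vt / 11.909 = 350 / 11.909 = 29.39 mL/cmH2O.

29.4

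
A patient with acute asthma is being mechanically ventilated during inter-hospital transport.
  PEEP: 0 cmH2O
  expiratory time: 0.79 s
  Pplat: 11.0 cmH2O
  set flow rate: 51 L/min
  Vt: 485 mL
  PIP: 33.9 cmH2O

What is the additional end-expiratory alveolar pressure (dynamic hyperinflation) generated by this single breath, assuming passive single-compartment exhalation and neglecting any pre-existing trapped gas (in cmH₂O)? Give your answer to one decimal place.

5.7

Flow: 51 L/min ÷ 60 = 0.85 L/s.
R = (PIP − Pplat)/V̇ = (33.9 − 11.0) / 0.85 = 22.9/0.85 = 26.941 cmH2O·s/L.
C = Vt/(Pplat − PEEP) = 485.0 / (11.0 − 0) = 485.0/11.0 = 44.091 mL/cmH2O.
τ = R × C = 26.941 × 0.04409 L/cmH2O = 1.188 s.
Fraction remaining = e^(−Te/τ) = e^(−0.79/1.188) = 0.5143; trapped volume = 485.0 × 0.5143 = 249.44 mL.
Additional alveolar pressure from trapping ≈ V_trapped / C = 249.44 / 44.091 = 5.657 cmH2O.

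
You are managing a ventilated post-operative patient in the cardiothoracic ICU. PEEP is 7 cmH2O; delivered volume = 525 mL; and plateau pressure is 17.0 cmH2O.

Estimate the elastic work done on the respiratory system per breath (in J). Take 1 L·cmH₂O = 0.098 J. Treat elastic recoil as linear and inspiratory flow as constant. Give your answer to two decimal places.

Elastic work ≈ ½ × (Pplat − PEEP) × Vt = 0.5 × (17.0 − 7) × 0.525 L = 0.5 × 10.0 × 0.525 = 2.625 L·cmH2O.
× 0.098 J/(L·cmH2O) → 0.2573 J.

0.26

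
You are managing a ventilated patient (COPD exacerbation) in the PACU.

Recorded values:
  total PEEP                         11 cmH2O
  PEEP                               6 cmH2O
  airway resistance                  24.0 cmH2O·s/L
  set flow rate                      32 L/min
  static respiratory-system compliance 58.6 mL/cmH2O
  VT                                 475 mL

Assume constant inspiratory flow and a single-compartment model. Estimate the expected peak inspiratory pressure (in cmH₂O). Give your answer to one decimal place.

31.9

Flow: 32 L/min ÷ 60 = 0.5333 L/s.
Total PEEP = 11 cmH2O (set 6 + intrinsic 5); this is the baseline alveolar pressure.
Equation of motion (constant flow): PIP = Vt/C + R·V̇ + PEEP.
PIP = 475/58.6 + 24.0×0.5333 + 11 = 8.106 + 12.799 + 11 = 31.905 cmH2O.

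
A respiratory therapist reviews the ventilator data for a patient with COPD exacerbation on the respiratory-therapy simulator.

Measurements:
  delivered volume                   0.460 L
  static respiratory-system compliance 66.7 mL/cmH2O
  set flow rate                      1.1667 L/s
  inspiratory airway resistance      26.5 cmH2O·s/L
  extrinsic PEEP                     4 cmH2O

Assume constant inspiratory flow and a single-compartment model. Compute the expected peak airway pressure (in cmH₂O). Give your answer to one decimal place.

Equation of motion (constant flow): PIP = Vt/C + R·V̇ + PEEP.
PIP = 460/66.7 + 26.5×1.1667 + 4 = 6.897 + 30.918 + 4 = 41.815 cmH2O.

41.8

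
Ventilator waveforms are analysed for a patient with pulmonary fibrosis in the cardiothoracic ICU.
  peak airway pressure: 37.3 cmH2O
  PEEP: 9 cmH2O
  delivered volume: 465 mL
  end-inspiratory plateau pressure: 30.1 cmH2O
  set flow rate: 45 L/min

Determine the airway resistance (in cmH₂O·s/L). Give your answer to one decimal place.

9.6

Flow: 45 L/min ÷ 60 = 0.75 L/s.
Raw = (PIP − Pplat) / flow = (37.3 − 30.1) / 0.75 = 7.2 / 0.75 = 9.6 cmH2O·s/L.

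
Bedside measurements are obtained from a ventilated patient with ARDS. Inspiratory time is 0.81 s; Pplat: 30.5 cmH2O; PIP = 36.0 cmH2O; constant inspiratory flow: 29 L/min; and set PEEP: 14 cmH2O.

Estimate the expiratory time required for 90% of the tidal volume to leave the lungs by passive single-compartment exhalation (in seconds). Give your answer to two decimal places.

Flow: 29 L/min ÷ 60 = 0.4833 L/s.
Vt = flow × Ti = 0.4833 L/s × 0.81 s × 1000 mL/L = 391.47 mL.
R = (PIP − Pplat)/V̇ = (36.0 − 30.5) / 0.4833 = 5.5/0.4833 = 11.38 cmH2O·s/L.
C = Vt/(Pplat − PEEP) = 391.47 / (30.5 − 14) = 391.47/16.5 = 23.725 mL/cmH2O.
τ = R × C = 11.38 × 0.02373 L/cmH2O = 0.27 s.
t = −τ·ln(1 − 0.90) = −0.27·ln(0.1) = 0.6217 s.

0.62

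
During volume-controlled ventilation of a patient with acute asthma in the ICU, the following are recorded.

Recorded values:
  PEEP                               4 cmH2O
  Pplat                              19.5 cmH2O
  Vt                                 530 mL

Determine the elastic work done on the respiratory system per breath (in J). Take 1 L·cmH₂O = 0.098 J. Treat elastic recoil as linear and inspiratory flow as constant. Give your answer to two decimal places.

Elastic work ≈ ½ × (Pplat − PEEP) × Vt = 0.5 × (19.5 − 4) × 0.530 L = 0.5 × 15.5 × 0.530 = 4.108 L·cmH2O.
× 0.098 J/(L·cmH2O) → 0.4026 J.

0.40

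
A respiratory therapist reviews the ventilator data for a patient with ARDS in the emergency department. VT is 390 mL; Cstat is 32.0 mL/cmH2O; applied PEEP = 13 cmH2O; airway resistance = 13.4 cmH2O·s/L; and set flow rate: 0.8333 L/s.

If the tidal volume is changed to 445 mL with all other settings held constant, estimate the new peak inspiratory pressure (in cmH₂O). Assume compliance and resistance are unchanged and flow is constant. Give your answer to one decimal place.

PIP = Vt/C + R·V̇ + PEEP (constant-flow equation of motion).
Only the elastic term changes: ΔPIP = ΔVt / C = (445 − 390) / 32.0 = 1.719 cmH2O.
Original PIP = 390/32.0 + 13.4×0.8333 + 13 = 36.354 cmH2O; new PIP = 36.354 + (1.719) = 38.073 cmH2O.

38.1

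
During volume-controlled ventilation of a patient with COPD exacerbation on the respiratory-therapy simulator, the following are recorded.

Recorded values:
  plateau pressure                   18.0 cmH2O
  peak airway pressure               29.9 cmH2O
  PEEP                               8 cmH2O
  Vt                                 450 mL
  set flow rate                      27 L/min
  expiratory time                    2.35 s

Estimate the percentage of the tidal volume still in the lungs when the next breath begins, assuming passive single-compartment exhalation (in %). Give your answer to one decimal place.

13.9

Flow: 27 L/min ÷ 60 = 0.45 L/s.
R = (PIP − Pplat)/V̇ = (29.9 − 18.0) / 0.45 = 11.9/0.45 = 26.444 cmH2O·s/L.
C = Vt/(Pplat − PEEP) = 450.0 / (18.0 − 8) = 450.0/10.0 = 45.0 mL/cmH2O.
τ = R × C = 26.444 × 0.045 L/cmH2O = 1.19 s.
Fraction remaining at end-expiration = e^(−Te/τ) = e^(−2.35/1.19) = 0.1388 → 13.88%.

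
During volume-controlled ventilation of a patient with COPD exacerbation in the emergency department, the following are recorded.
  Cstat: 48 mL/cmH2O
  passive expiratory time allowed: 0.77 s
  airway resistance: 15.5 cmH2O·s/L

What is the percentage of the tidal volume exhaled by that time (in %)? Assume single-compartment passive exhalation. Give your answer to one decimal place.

τ = R × C = 15.5 × 48 mL/cmH2O = 15.5 × 0.048 L/cmH2O = 0.744 s.
Passive exhalation: V(t)/V₀ = e^(−t/τ) = e^(−0.77/0.744) = 0.3552.
Fraction exhaled = 1 − 0.3552 = 0.6448 → 64.48%.

64.5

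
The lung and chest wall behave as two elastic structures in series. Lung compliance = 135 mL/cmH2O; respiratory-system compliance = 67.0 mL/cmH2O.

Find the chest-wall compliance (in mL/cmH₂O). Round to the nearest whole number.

133

1/Ccw = 1/Crs − 1/CL.
1/Ccw = 1/67.0 − 1/135 = 0.007518.
Ccw = 133.01 mL/cmH2O.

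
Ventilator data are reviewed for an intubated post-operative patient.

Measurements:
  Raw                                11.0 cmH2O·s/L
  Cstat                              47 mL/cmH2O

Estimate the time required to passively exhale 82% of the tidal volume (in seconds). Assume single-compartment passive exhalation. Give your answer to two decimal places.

0.89

τ = R × C = 11.0 × 47 mL/cmH2O = 11.0 × 0.047 L/cmH2O = 0.517 s.
Exhaled fraction f = 1 − e^(−t/τ) → t = −τ·ln(1 − f) = −0.517·ln(0.18) = 0.8866 s.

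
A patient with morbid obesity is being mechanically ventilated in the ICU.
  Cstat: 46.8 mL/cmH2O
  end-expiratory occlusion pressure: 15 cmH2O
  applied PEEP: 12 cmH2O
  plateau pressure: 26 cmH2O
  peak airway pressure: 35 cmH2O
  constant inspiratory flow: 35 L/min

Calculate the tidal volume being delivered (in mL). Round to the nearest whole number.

End-expiratory occlusion gives total PEEP = 15 cmH2O (intrinsic PEEP = 15 − 12 = 3). Use total PEEP for the elastic gradient.
Vt = Cstat × (Pplat − PEEPtotal) = 46.8 × (26 − 15) = 46.8 × 11.0 = 514.8 mL.

515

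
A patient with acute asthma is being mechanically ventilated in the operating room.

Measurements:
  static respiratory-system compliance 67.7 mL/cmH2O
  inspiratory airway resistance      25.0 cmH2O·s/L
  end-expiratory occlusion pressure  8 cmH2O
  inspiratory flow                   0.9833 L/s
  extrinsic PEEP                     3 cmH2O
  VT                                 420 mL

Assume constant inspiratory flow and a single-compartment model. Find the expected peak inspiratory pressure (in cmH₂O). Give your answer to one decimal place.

38.8

Total PEEP = 8 cmH2O (set 3 + intrinsic 5); this is the baseline alveolar pressure.
Equation of motion (constant flow): PIP = Vt/C + R·V̇ + PEEP.
PIP = 420/67.7 + 25.0×0.9833 + 8 = 6.204 + 24.583 + 8 = 38.787 cmH2O.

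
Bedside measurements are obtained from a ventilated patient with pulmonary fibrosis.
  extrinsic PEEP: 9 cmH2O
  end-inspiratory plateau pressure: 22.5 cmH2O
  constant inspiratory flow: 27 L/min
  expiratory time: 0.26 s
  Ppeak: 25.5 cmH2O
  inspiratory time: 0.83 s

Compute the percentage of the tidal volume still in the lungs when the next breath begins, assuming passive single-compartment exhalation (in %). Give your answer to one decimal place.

24.4

Flow: 27 L/min ÷ 60 = 0.45 L/s.
Vt = flow × Ti = 0.45 L/s × 0.83 s × 1000 mL/L = 373.5 mL.
R = (PIP − Pplat)/V̇ = (25.5 − 22.5) / 0.45 = 3.0/0.45 = 6.667 cmH2O·s/L.
C = Vt/(Pplat − PEEP) = 373.5 / (22.5 − 9) = 373.5/13.5 = 27.667 mL/cmH2O.
τ = R × C = 6.667 × 0.02767 L/cmH2O = 0.1845 s.
Fraction remaining at end-expiration = e^(−Te/τ) = e^(−0.26/0.1845) = 0.2443 → 24.43%.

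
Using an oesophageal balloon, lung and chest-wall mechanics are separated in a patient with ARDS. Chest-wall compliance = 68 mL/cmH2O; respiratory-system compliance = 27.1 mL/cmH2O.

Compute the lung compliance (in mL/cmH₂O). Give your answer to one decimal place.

45.1

1/CL = 1/Crs − 1/Ccw.
1/CL = 1/27.1 − 1/68 = 0.02219.
CL = 45.065 mL/cmH2O.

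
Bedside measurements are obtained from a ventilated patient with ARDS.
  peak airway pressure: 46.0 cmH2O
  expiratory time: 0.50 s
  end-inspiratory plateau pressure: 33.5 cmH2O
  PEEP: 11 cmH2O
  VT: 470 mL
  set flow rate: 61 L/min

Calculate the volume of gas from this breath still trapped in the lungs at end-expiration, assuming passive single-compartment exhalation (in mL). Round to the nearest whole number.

Flow: 61 L/min ÷ 60 = 1.0167 L/s.
R = (PIP − Pplat)/V̇ = (46.0 − 33.5) / 1.0167 = 12.5/1.0167 = 12.295 cmH2O·s/L.
C = Vt/(Pplat − PEEP) = 470.0 / (33.5 − 11) = 470.0/22.5 = 20.889 mL/cmH2O.
τ = R × C = 12.295 × 0.02089 L/cmH2O = 0.2568 s.
Fraction remaining = e^(−Te/τ) = e^(−0.50/0.2568) = 0.1427.
Trapped volume = 470.0 × 0.1427 = 67.069 mL.

67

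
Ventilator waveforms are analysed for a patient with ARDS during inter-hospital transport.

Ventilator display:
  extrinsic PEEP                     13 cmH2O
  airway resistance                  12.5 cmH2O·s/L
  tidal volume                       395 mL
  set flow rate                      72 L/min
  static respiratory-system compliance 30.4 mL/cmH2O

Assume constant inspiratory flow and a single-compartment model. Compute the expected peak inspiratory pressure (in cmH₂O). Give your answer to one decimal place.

Flow: 72 L/min ÷ 60 = 1.2 L/s.
Equation of motion (constant flow): PIP = Vt/C + R·V̇ + PEEP.
PIP = 395/30.4 + 12.5×1.2 + 13 = 12.993 + 15.0 + 13 = 40.993 cmH2O.

41.0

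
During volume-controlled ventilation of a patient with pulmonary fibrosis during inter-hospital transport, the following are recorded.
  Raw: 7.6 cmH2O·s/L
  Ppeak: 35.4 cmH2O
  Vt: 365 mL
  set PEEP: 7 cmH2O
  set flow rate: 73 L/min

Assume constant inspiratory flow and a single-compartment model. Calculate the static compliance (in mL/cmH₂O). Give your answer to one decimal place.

Flow: 73 L/min ÷ 60 = 1.2167 L/s.
Equation of motion (constant flow): PIP = Vt/C + R·V̇ + PEEP.
Vt/C = PIP − R·V̇ − PEEP = 35.4 − 7.6×1.2167 − 7 = 35.4 − 9.247 − 7 = 19.153 cmH2O.
C = Vt / 19.153 = 365 / 19.153 = 19.057 mL/cmH2O.

19.1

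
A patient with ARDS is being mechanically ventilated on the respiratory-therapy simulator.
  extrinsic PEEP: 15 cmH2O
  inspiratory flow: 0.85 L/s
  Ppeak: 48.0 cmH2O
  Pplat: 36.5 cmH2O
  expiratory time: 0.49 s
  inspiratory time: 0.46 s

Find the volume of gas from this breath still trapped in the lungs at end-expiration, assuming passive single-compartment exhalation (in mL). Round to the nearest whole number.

Vt = flow × Ti = 0.85 L/s × 0.46 s × 1000 mL/L = 391.0 mL.
R = (PIP − Pplat)/V̇ = (48.0 − 36.5) / 0.85 = 11.5/0.85 = 13.529 cmH2O·s/L.
C = Vt/(Pplat − PEEP) = 391.0 / (36.5 − 15) = 391.0/21.5 = 18.186 mL/cmH2O.
τ = R × C = 13.529 × 0.01819 L/cmH2O = 0.2461 s.
Fraction remaining = e^(−Te/τ) = e^(−0.49/0.2461) = 0.1366.
Trapped volume = 391.0 × 0.1366 = 53.411 mL.

53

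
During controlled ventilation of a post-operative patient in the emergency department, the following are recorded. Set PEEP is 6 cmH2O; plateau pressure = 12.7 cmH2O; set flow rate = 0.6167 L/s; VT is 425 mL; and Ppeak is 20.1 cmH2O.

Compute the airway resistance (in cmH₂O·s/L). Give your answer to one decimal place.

12.0

Raw = (PIP − Pplat) / flow = (20.1 − 12.7) / 0.6167 = 7.4 / 0.6167 = 11.999 cmH2O·s/L.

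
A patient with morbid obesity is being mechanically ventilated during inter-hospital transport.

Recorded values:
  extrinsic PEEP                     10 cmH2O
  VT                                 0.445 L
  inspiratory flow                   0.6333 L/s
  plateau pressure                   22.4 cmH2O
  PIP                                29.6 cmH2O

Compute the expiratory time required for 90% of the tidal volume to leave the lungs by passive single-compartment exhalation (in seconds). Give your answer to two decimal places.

R = (PIP − Pplat)/V̇ = (29.6 − 22.4) / 0.6333 = 7.2/0.6333 = 11.369 cmH2O·s/L.
C = Vt/(Pplat − PEEP) = 445.0 / (22.4 − 10) = 445.0/12.4 = 35.887 mL/cmH2O.
τ = R × C = 11.369 × 0.03589 L/cmH2O = 0.408 s.
t = −τ·ln(1 − 0.90) = −0.408·ln(0.1) = 0.9395 s.

0.94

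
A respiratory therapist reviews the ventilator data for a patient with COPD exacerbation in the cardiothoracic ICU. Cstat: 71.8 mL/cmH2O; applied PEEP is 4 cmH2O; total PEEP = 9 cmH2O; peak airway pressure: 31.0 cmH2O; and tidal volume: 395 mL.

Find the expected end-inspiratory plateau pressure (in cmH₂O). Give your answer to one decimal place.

14.5

End-expiratory occlusion gives total PEEP = 9 cmH2O (intrinsic PEEP = 9 − 4 = 5). Use total PEEP for the elastic gradient.
Pplat = PEEPtotal + Vt / Cstat = 9 + 395 / 71.8 = 9 + 5.501 = 14.501 cmH2O.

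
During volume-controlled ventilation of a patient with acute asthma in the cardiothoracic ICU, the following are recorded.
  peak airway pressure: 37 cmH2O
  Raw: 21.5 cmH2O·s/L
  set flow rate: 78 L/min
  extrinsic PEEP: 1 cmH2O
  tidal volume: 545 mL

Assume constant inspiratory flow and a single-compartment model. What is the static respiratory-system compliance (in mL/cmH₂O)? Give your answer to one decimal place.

Flow: 78 L/min ÷ 60 = 1.3 L/s.
Equation of motion (constant flow): PIP = Vt/C + R·V̇ + PEEP.
Vt/C = PIP − R·V̇ − PEEP = 37 − 21.5×1.3 − 1 = 37 − 27.95 − 1 = 8.05 cmH2O.
C = Vt / 8.05 = 545 / 8.05 = 67.702 mL/cmH2O.

67.7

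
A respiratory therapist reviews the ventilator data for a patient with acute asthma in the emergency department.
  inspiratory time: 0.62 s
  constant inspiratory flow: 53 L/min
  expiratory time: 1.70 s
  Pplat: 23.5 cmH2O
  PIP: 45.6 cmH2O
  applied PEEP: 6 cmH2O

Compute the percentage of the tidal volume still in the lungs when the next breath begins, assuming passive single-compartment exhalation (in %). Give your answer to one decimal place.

11.4

Flow: 53 L/min ÷ 60 = 0.8833 L/s.
Vt = flow × Ti = 0.8833 L/s × 0.62 s × 1000 mL/L = 547.65 mL.
R = (PIP − Pplat)/V̇ = (45.6 − 23.5) / 0.8833 = 22.1/0.8833 = 25.02 cmH2O·s/L.
C = Vt/(Pplat − PEEP) = 547.65 / (23.5 − 6) = 547.65/17.5 = 31.294 mL/cmH2O.
τ = R × C = 25.02 × 0.03129 L/cmH2O = 0.7829 s.
Fraction remaining at end-expiration = e^(−Te/τ) = e^(−1.70/0.7829) = 0.114 → 11.4%.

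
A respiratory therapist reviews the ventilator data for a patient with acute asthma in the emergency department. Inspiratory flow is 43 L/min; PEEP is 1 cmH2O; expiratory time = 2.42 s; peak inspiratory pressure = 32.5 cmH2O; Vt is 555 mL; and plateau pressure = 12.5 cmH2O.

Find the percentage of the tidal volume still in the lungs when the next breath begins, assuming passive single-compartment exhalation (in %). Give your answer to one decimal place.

Flow: 43 L/min ÷ 60 = 0.7167 L/s.
R = (PIP − Pplat)/V̇ = (32.5 − 12.5) / 0.7167 = 20.0/0.7167 = 27.906 cmH2O·s/L.
C = Vt/(Pplat − PEEP) = 555.0 / (12.5 − 1) = 555.0/11.5 = 48.261 mL/cmH2O.
τ = R × C = 27.906 × 0.04826 L/cmH2O = 1.347 s.
Fraction remaining at end-expiration = e^(−Te/τ) = e^(−2.42/1.347) = 0.1659 → 16.59%.

16.6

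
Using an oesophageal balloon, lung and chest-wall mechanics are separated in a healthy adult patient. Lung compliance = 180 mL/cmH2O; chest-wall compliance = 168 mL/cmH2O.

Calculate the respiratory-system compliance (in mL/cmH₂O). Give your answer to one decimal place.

86.9

Lung and chest wall are elastances in series: 1/Crs = 1/CL + 1/Ccw.
1/Crs = 1/180 + 1/168 = 0.01151.
Crs = 86.881 mL/cmH2O.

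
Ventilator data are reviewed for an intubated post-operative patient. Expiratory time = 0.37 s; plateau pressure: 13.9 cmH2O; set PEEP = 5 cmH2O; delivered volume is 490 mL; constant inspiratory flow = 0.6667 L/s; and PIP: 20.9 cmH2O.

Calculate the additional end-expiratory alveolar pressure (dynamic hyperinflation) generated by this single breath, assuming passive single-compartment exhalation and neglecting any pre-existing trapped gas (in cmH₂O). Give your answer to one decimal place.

4.7

R = (PIP − Pplat)/V̇ = (20.9 − 13.9) / 0.6667 = 7.0/0.6667 = 10.499 cmH2O·s/L.
C = Vt/(Pplat − PEEP) = 490.0 / (13.9 − 5) = 490.0/8.9 = 55.056 mL/cmH2O.
τ = R × C = 10.499 × 0.05506 L/cmH2O = 0.5781 s.
Fraction remaining = e^(−Te/τ) = e^(−0.37/0.5781) = 0.5273; trapped volume = 490.0 × 0.5273 = 258.38 mL.
Additional alveolar pressure from trapping ≈ V_trapped / C = 258.38 / 55.056 = 4.693 cmH2O.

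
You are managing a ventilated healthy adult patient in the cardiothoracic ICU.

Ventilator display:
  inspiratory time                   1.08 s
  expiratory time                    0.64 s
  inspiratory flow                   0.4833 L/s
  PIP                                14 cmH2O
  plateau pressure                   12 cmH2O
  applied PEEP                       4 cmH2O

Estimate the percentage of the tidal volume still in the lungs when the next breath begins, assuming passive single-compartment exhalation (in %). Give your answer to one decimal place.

9.3

Vt = flow × Ti = 0.4833 L/s × 1.08 s × 1000 mL/L = 521.96 mL.
R = (PIP − Pplat)/V̇ = (14 − 12) / 0.4833 = 2.0/0.4833 = 4.138 cmH2O·s/L.
C = Vt/(Pplat − PEEP) = 521.96 / (12 − 4) = 521.96/8.0 = 65.245 mL/cmH2O.
τ = R × C = 4.138 × 0.06525 L/cmH2O = 0.27 s.
Fraction remaining at end-expiration = e^(−Te/τ) = e^(−0.64/0.27) = 0.09345 → 9.345%.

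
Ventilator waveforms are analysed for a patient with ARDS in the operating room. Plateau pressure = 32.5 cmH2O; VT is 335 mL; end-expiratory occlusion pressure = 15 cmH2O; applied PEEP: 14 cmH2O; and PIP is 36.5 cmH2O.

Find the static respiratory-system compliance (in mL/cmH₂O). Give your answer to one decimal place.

End-expiratory occlusion gives total PEEP = 15 cmH2O (intrinsic PEEP = 15 − 14 = 1). Use total PEEP for the elastic gradient.
Cstat = Vt / (Pplat − PEEPtotal) = 335 / (32.5 − 15) = 335 / 17.5 = 19.143 mL/cmH2O.

19.1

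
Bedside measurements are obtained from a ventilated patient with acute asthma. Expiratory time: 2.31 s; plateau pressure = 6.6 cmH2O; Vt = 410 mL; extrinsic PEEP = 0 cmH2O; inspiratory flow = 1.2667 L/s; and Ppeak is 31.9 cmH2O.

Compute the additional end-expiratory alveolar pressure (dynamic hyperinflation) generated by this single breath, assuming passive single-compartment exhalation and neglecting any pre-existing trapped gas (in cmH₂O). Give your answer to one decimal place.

1.0

R = (PIP − Pplat)/V̇ = (31.9 − 6.6) / 1.2667 = 25.3/1.2667 = 19.973 cmH2O·s/L.
C = Vt/(Pplat − PEEP) = 410.0 / (6.6 − 0) = 410.0/6.6 = 62.121 mL/cmH2O.
τ = R × C = 19.973 × 0.06212 L/cmH2O = 1.241 s.
Fraction remaining = e^(−Te/τ) = e^(−2.31/1.241) = 0.1555; trapped volume = 410.0 × 0.1555 = 63.755 mL.
Additional alveolar pressure from trapping ≈ V_trapped / C = 63.755 / 62.121 = 1.026 cmH2O.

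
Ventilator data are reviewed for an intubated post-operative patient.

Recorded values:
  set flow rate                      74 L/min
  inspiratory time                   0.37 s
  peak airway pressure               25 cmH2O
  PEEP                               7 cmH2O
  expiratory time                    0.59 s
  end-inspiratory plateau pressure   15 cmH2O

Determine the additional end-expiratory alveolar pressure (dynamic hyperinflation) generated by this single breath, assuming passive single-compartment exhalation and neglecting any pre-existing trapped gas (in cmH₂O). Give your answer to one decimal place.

Flow: 74 L/min ÷ 60 = 1.2333 L/s.
Vt = flow × Ti = 1.2333 L/s × 0.37 s × 1000 mL/L = 456.32 mL.
R = (PIP − Pplat)/V̇ = (25 − 15) / 1.2333 = 10.0/1.2333 = 8.108 cmH2O·s/L.
C = Vt/(Pplat − PEEP) = 456.32 / (15 − 7) = 456.32/8.0 = 57.04 mL/cmH2O.
τ = R × C = 8.108 × 0.05704 L/cmH2O = 0.4625 s.
Fraction remaining = e^(−Te/τ) = e^(−0.59/0.4625) = 0.2792; trapped volume = 456.32 × 0.2792 = 127.4 mL.
Additional alveolar pressure from trapping ≈ V_trapped / C = 127.4 / 57.04 = 2.234 cmH2O.

2.2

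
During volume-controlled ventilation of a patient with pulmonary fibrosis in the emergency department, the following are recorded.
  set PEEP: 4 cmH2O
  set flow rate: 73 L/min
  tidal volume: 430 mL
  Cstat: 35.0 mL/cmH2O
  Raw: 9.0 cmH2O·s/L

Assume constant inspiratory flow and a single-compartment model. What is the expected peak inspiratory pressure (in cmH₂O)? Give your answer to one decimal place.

27.2

Flow: 73 L/min ÷ 60 = 1.2167 L/s.
Equation of motion (constant flow): PIP = Vt/C + R·V̇ + PEEP.
PIP = 430/35.0 + 9.0×1.2167 + 4 = 12.286 + 10.95 + 4 = 27.236 cmH2O.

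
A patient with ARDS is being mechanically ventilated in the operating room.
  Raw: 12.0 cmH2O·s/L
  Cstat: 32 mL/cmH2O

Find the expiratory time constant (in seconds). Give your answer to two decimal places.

τ = R × C = 12.0 × 32 mL/cmH2O = 12.0 × 0.032 L/cmH2O = 0.384 s.

0.38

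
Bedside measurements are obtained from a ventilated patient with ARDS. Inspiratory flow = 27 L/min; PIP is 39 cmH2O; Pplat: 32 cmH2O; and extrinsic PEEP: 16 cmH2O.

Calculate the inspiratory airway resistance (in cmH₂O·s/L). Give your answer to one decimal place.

15.6

Flow: 27 L/min ÷ 60 = 0.45 L/s.
Raw = (PIP − Pplat) / flow = (39 − 32) / 0.45 = 7.0 / 0.45 = 15.556 cmH2O·s/L.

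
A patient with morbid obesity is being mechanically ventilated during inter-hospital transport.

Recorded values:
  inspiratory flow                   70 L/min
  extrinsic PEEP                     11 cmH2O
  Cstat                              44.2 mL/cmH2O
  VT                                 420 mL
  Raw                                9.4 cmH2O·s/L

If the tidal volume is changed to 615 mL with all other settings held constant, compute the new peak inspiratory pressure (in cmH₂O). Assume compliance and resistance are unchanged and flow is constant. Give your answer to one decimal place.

Flow: 70 L/min ÷ 60 = 1.1667 L/s.
PIP = Vt/C + R·V̇ + PEEP (constant-flow equation of motion).
Only the elastic term changes: ΔPIP = ΔVt / C = (615 − 420) / 44.2 = 4.412 cmH2O.
Original PIP = 420/44.2 + 9.4×1.1667 + 11 = 31.469 cmH2O; new PIP = 31.469 + (4.412) = 35.881 cmH2O.

35.9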